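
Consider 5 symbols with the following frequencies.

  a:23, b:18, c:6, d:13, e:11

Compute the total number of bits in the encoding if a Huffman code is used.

159

Greedily combine the two least-frequent nodes:
combine c(6), e(11) → 17
combine d(13), 17 → 30
combine b(18), a(23) → 41
combine 30, 41 → 71
Each symbol's bit-cost is frequency × depth; summing gives 159 bits (equivalently 17 + 30 + 41 + 71).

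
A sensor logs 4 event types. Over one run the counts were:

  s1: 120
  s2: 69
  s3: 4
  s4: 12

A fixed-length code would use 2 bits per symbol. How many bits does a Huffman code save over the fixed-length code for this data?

104

Fixed-length: 2 bits × 205 symbols = 410 bits.
Huffman merges:
merge s3(4) and s4(12): 16
merge 16 and s2(69): 85
merge 85 and s1(120): 205
Huffman total = 16 + 85 + 205 = 306 bits.
Saving = 410 − 306 = 104 bits.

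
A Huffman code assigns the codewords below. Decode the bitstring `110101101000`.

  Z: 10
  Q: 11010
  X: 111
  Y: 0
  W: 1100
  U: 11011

Read left to right; each codeword is recognised as soon as it completes (prefix code):
  11010→Q | 11010→Q | 0→Y | 0→Y
Decoded message: QQYY

QQYY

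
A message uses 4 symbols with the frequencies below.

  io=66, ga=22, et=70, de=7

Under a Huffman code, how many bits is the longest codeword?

Merge the two lowest-weight nodes at each step:
combine de(7), ga(22) → 29
combine 29, io(66) → 95
combine et(70), 95 → 165
The rarest symbols sit at the bottom; the longest codeword is 3 bits.

3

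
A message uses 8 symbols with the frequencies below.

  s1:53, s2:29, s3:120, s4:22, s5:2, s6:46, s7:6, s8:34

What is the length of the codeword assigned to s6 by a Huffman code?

3

Huffman merges, smallest pair first:
s5(2) + s7(6) → 8
8 + s4(22) → 30
s2(29) + 30 → 59
s8(34) + s6(46) → 80
s1(53) + 59 → 112
80 + 112 → 192
s3(120) + 192 → 312
The subtree containing s6 is merged 3 times, so code length = 3.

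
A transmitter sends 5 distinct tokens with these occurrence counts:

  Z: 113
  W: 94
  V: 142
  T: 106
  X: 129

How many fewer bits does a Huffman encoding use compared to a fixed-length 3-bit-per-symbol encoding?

384

Fixed-length: 3 bits × 584 symbols = 1752 bits.
Huffman merges:
combine W(94), T(106) → 200
combine Z(113), X(129) → 242
combine V(142), 200 → 342
combine 242, 342 → 584
Huffman total = 200 + 242 + 342 + 584 = 1368 bits.
Saving = 1752 − 1368 = 384 bits.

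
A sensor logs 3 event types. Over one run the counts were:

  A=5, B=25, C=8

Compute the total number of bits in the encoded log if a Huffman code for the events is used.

51

Merge the two smallest weights repeatedly:
merge A(5) and C(8): 13
merge 13 and B(25): 38
Each symbol's bit-cost is frequency × depth; summing gives 51 bits (equivalently 13 + 38).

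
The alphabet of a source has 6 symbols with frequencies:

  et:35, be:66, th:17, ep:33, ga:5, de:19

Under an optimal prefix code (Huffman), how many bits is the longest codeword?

4

Merge the two lowest-weight nodes at each step:
merge ga(5) and th(17): 22
merge de(19) and 22: 41
merge ep(33) and et(35): 68
merge 41 and be(66): 107
merge 68 and 107: 175
The first pair merged (ga, th) ends up deepest, at depth 4.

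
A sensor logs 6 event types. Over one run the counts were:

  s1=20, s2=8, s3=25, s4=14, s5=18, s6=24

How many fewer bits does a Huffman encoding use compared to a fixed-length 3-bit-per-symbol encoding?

Fixed-length: 3 bits × 109 symbols = 327 bits.
Huffman merges:
combine s2(8), s4(14) → 22
combine s5(18), s1(20) → 38
combine 22, s6(24) → 46
combine s3(25), 38 → 63
combine 46, 63 → 109
Huffman total = 22 + 38 + 46 + 63 + 109 = 278 bits.
Saving = 327 − 278 = 49 bits.

49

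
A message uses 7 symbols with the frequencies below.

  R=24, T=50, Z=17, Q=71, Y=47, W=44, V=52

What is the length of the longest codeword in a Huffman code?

4

Merge the two lowest-weight nodes at each step:
merge Z(17) and R(24): 41
merge 41 and W(44): 85
merge Y(47) and T(50): 97
merge V(52) and Q(71): 123
merge 85 and 97: 182
merge 123 and 182: 305
The first pair merged (Z, R) ends up deepest, at depth 4.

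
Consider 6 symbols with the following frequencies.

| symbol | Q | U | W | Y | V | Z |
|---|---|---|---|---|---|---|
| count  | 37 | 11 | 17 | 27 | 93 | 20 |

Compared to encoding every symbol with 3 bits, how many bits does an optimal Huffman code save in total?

Fixed-length: 3 bits × 205 symbols = 615 bits.
Huffman merges:
U(11) + W(17) → 28
Z(20) + Y(27) → 47
28 + Q(37) → 65
47 + 65 → 112
V(93) + 112 → 205
Huffman total = 28 + 47 + 65 + 112 + 205 = 457 bits.
Saving = 615 − 457 = 158 bits.

158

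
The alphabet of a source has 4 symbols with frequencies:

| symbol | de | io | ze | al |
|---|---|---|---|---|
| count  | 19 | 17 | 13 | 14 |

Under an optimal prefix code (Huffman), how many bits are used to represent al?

Huffman merges, smallest pair first:
merge ze(13) and al(14): 27
merge io(17) and de(19): 36
merge 27 and 36: 63
The subtree containing al is merged 2 times, so code length = 2.

2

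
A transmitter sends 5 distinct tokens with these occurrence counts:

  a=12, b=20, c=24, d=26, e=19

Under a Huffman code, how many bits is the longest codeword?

Merge the two lowest-weight nodes at each step:
merge a(12) and e(19): 31
merge b(20) and c(24): 44
merge d(26) and 31: 57
merge 44 and 57: 101
Maximum depth reached is 3.

3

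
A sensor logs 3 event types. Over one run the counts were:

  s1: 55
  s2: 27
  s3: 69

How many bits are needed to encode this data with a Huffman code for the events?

233

Merge the two smallest weights repeatedly:
s2(27) + s1(55) → 82
s3(69) + 82 → 151
Each symbol's bit-cost is frequency × depth; summing gives 233 bits (equivalently 82 + 151).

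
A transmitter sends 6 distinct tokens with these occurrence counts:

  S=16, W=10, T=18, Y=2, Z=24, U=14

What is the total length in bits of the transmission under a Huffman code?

206

Build the Huffman tree bottom-up:
combine Y(2), W(10) → 12
combine 12, U(14) → 26
combine S(16), T(18) → 34
combine Z(24), 26 → 50
combine 34, 50 → 84
Total encoded bits = sum of merged weights = 12 + 26 + 34 + 50 + 84 = 206.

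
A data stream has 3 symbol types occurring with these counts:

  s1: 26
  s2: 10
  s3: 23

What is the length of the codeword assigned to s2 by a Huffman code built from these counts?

2

Repeatedly merge the two smallest:
combine s2(10), s3(23) → 33
combine s1(26), 33 → 59
s2 sits 2 levels below the root, so its codeword is 2 bits.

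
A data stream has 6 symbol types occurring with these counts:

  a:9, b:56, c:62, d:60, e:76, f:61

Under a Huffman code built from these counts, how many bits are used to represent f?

Build the tree from the bottom:
a(9) + b(56) → 65
d(60) + f(61) → 121
c(62) + 65 → 127
e(76) + 121 → 197
127 + 197 → 324
f's leaf is at depth 3, giving a 3-bit codeword.

3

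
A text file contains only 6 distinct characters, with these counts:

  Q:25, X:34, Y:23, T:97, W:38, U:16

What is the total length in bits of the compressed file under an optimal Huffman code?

Merge the two smallest weights repeatedly:
combine U(16), Y(23) → 39
combine Q(25), X(34) → 59
combine W(38), 39 → 77
combine 59, 77 → 136
combine T(97), 136 → 233
Each symbol's bit-cost is frequency × depth; summing gives 544 bits (equivalently 39 + 59 + 77 + 136 + 233).

544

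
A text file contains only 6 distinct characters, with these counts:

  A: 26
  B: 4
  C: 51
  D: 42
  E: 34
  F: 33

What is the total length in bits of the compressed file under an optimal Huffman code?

Merge the two smallest weights repeatedly:
merge B(4) and A(26): 30
merge 30 and F(33): 63
merge E(34) and D(42): 76
merge C(51) and 63: 114
merge 76 and 114: 190
Total encoded bits = sum of merged weights = 30 + 63 + 76 + 114 + 190 = 473.

473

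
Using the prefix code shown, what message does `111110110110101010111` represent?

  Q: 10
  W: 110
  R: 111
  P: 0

Read left to right; each codeword is recognised as soon as it completes (prefix code):
  111→R | 110→W | 110→W | 110→W | 10→Q | 10→Q | 10→Q | 111→R
Decoded message: RWWWQQQR

RWWWQQQR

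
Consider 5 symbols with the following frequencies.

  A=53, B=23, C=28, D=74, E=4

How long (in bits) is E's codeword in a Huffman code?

Repeatedly merge the two smallest:
combine E(4), B(23) → 27
combine 27, C(28) → 55
combine A(53), 55 → 108
combine D(74), 108 → 182
The subtree containing E is merged 4 times, so code length = 4.

4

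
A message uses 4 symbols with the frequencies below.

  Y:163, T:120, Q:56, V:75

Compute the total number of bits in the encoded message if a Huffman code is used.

Build the Huffman tree bottom-up:
combine Q(56), V(75) → 131
combine T(120), 131 → 251
combine Y(163), 251 → 414
Each symbol's bit-cost is frequency × depth; summing gives 796 bits (equivalently 131 + 251 + 414).

796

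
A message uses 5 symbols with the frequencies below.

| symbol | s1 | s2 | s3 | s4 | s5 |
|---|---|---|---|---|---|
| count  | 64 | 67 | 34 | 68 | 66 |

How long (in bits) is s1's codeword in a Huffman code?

Huffman merges, smallest pair first:
s3(34) + s1(64) → 98
s5(66) + s2(67) → 133
s4(68) + 98 → 166
133 + 166 → 299
s1's leaf is at depth 3, giving a 3-bit codeword.

3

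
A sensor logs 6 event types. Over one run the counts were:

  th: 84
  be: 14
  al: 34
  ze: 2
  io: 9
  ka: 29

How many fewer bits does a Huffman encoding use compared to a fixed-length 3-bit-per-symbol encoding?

Fixed-length: 3 bits × 172 symbols = 516 bits.
Huffman merges:
merge ze(2) and io(9): 11
merge 11 and be(14): 25
merge 25 and ka(29): 54
merge al(34) and 54: 88
merge th(84) and 88: 172
Huffman total = 11 + 25 + 54 + 88 + 172 = 350 bits.
Saving = 516 − 350 = 166 bits.

166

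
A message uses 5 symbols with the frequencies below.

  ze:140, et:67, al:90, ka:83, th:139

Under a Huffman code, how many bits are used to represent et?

Build the tree from the bottom:
combine et(67), ka(83) → 150
combine al(90), th(139) → 229
combine ze(140), 150 → 290
combine 229, 290 → 519
The subtree containing et is merged 3 times, so code length = 3.

3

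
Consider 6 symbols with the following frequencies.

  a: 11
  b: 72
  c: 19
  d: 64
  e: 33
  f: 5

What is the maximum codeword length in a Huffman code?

5

Merge the two lowest-weight nodes at each step:
combine f(5), a(11) → 16
combine 16, c(19) → 35
combine e(33), 35 → 68
combine d(64), 68 → 132
combine b(72), 132 → 204
The rarest symbols sit at the bottom; the longest codeword is 5 bits.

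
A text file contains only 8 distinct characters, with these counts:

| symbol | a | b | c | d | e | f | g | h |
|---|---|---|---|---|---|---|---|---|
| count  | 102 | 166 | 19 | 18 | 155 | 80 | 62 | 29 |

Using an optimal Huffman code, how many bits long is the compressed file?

Build the Huffman tree bottom-up:
merge d(18) and c(19): 37
merge h(29) and 37: 66
merge g(62) and 66: 128
merge f(80) and a(102): 182
merge 128 and e(155): 283
merge b(166) and 182: 348
merge 283 and 348: 631
Total encoded bits = sum of merged weights = 37 + 66 + 128 + 182 + 283 + 348 + 631 = 1675.

1675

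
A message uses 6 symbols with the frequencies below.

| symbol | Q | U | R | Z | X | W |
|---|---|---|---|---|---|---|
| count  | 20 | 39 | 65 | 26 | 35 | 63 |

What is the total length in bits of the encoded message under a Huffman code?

616

Build the Huffman tree bottom-up:
combine Q(20), Z(26) → 46
combine X(35), U(39) → 74
combine 46, W(63) → 109
combine R(65), 74 → 139
combine 109, 139 → 248
Total encoded bits = sum of merged weights = 46 + 74 + 109 + 139 + 248 = 616.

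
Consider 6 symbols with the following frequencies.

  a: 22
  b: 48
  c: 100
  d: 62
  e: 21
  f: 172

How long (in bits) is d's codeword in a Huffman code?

Build the tree from the bottom:
e(21) + a(22) → 43
43 + b(48) → 91
d(62) + 91 → 153
c(100) + 153 → 253
f(172) + 253 → 425
d's leaf is at depth 3, giving a 3-bit codeword.

3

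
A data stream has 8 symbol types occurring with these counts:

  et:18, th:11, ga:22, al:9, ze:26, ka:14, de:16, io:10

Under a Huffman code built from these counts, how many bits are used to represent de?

3

Repeatedly merge the two smallest:
combine al(9), io(10) → 19
combine th(11), ka(14) → 25
combine de(16), et(18) → 34
combine 19, ga(22) → 41
combine 25, ze(26) → 51
combine 34, 41 → 75
combine 51, 75 → 126
The subtree containing de is merged 3 times, so code length = 3.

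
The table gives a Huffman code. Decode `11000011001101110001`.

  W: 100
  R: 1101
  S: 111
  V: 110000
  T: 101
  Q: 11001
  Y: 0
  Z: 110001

VQTZ

Read left to right; each codeword is recognised as soon as it completes (prefix code):
  110000→V | 11001→Q | 101→T | 110001→Z
Decoded message: VQTZ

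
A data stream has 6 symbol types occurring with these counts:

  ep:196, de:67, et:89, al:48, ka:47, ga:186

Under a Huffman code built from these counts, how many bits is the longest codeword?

3

Merge the two lowest-weight nodes at each step:
merge ka(47) and al(48): 95
merge de(67) and et(89): 156
merge 95 and 156: 251
merge ga(186) and ep(196): 382
merge 251 and 382: 633
The rarest symbols sit at the bottom; the longest codeword is 3 bits.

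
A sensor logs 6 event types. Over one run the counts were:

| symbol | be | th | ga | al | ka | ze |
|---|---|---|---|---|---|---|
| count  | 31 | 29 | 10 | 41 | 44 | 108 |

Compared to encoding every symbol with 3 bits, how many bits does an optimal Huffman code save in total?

177

Fixed-length: 3 bits × 263 symbols = 789 bits.
Huffman merges:
combine ga(10), th(29) → 39
combine be(31), 39 → 70
combine al(41), ka(44) → 85
combine 70, 85 → 155
combine ze(108), 155 → 263
Huffman total = 39 + 70 + 85 + 155 + 263 = 612 bits.
Saving = 789 − 612 = 177 bits.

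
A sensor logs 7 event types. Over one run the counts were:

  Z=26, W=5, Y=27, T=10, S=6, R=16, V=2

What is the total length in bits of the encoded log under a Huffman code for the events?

Build the Huffman tree bottom-up:
merge V(2) and W(5): 7
merge S(6) and 7: 13
merge T(10) and 13: 23
merge R(16) and 23: 39
merge Z(26) and Y(27): 53
merge 39 and 53: 92
The encoded length is the sum of every internal node's weight: 7 + 13 + 23 + 39 + 53 + 92 = 227 bits.

227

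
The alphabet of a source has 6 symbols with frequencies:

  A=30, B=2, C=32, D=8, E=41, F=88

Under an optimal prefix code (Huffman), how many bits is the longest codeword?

Merge the two lowest-weight nodes at each step:
merge B(2) and D(8): 10
merge 10 and A(30): 40
merge C(32) and 40: 72
merge E(41) and 72: 113
merge F(88) and 113: 201
Maximum depth reached is 5.

5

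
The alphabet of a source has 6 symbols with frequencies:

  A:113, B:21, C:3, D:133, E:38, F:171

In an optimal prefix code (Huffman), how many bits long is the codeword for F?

2

Build the tree from the bottom:
merge C(3) and B(21): 24
merge 24 and E(38): 62
merge 62 and A(113): 175
merge D(133) and F(171): 304
merge 175 and 304: 479
The subtree containing F is merged 2 times, so code length = 2.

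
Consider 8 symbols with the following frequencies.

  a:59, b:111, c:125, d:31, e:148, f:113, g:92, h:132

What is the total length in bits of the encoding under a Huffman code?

2375

Merge the two smallest weights repeatedly:
combine d(31), a(59) → 90
combine 90, g(92) → 182
combine b(111), f(113) → 224
combine c(125), h(132) → 257
combine e(148), 182 → 330
combine 224, 257 → 481
combine 330, 481 → 811
Each symbol's bit-cost is frequency × depth; summing gives 2375 bits (equivalently 90 + 182 + 224 + 257 + 330 + 481 + 811).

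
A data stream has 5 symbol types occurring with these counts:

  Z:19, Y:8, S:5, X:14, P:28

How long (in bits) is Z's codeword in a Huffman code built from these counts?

Repeatedly merge the two smallest:
merge S(5) and Y(8): 13
merge 13 and X(14): 27
merge Z(19) and 27: 46
merge P(28) and 46: 74
Z sits 2 levels below the root, so its codeword is 2 bits.

2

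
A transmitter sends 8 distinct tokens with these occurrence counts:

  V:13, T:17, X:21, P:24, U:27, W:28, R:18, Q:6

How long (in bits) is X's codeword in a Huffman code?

Huffman merges, smallest pair first:
Q(6) + V(13) → 19
T(17) + R(18) → 35
19 + X(21) → 40
P(24) + U(27) → 51
W(28) + 35 → 63
40 + 51 → 91
63 + 91 → 154
The subtree containing X is merged 3 times, so code length = 3.

3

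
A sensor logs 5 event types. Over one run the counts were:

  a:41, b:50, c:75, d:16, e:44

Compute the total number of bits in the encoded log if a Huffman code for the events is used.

509

Build the Huffman tree bottom-up:
combine d(16), a(41) → 57
combine e(44), b(50) → 94
combine 57, c(75) → 132
combine 94, 132 → 226
The encoded length is the sum of every internal node's weight: 57 + 94 + 132 + 226 = 509 bits.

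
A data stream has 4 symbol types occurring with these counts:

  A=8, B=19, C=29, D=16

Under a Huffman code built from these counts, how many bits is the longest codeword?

Merge the two lowest-weight nodes at each step:
merge A(8) and D(16): 24
merge B(19) and 24: 43
merge C(29) and 43: 72
The first pair merged (A, D) ends up deepest, at depth 3.

3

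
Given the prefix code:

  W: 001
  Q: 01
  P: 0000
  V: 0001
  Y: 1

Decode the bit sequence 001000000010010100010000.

WPVWQVP

Read left to right; each codeword is recognised as soon as it completes (prefix code):
  001→W | 0000→P | 0001→V | 001→W | 01→Q | 0001→V | 0000→P
Decoded message: WPVWQVP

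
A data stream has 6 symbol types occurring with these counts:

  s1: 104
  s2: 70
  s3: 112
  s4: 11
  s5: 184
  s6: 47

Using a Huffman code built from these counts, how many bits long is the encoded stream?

1242

Greedily combine the two least-frequent nodes:
merge s4(11) and s6(47): 58
merge 58 and s2(70): 128
merge s1(104) and s3(112): 216
merge 128 and s5(184): 312
merge 216 and 312: 528
The encoded length is the sum of every internal node's weight: 58 + 128 + 216 + 312 + 528 = 1242 bits.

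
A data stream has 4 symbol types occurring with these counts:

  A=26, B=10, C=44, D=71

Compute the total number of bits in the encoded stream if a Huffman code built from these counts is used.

Build the Huffman tree bottom-up:
combine B(10), A(26) → 36
combine 36, C(44) → 80
combine D(71), 80 → 151
The encoded length is the sum of every internal node's weight: 36 + 80 + 151 = 267 bits.

267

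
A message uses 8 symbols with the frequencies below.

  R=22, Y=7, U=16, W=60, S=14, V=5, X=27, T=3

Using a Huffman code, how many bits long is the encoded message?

394

Greedily combine the two least-frequent nodes:
combine T(3), V(5) → 8
combine Y(7), 8 → 15
combine S(14), 15 → 29
combine U(16), R(22) → 38
combine X(27), 29 → 56
combine 38, 56 → 94
combine W(60), 94 → 154
Each symbol's bit-cost is frequency × depth; summing gives 394 bits (equivalently 8 + 15 + 29 + 38 + 56 + 94 + 154).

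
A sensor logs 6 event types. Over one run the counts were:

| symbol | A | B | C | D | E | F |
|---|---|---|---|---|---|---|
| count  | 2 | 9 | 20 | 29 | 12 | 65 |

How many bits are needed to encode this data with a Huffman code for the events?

286

Greedily combine the two least-frequent nodes:
A(2) + B(9) → 11
11 + E(12) → 23
C(20) + 23 → 43
D(29) + 43 → 72
F(65) + 72 → 137
Total encoded bits = sum of merged weights = 11 + 23 + 43 + 72 + 137 = 286.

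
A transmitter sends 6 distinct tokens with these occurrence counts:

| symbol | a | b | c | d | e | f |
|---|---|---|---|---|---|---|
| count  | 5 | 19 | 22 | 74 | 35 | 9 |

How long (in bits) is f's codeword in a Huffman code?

5

Huffman merges, smallest pair first:
merge a(5) and f(9): 14
merge 14 and b(19): 33
merge c(22) and 33: 55
merge e(35) and 55: 90
merge d(74) and 90: 164
f's leaf is at depth 5, giving a 5-bit codeword.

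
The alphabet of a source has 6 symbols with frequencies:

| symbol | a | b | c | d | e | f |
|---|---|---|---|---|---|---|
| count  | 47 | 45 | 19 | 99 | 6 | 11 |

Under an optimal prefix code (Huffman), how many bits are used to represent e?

Repeatedly merge the two smallest:
combine e(6), f(11) → 17
combine 17, c(19) → 36
combine 36, b(45) → 81
combine a(47), 81 → 128
combine d(99), 128 → 227
The subtree containing e is merged 5 times, so code length = 5.

5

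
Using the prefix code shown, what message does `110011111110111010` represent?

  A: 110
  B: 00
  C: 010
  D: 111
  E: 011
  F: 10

AEDADC

Read left to right; each codeword is recognised as soon as it completes (prefix code):
  110→A | 011→E | 111→D | 110→A | 111→D | 010→C
Decoded message: AEDADC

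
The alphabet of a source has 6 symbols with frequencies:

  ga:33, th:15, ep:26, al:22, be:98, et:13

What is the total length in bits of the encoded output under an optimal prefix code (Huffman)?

453

Build the Huffman tree bottom-up:
et(13) + th(15) → 28
al(22) + ep(26) → 48
28 + ga(33) → 61
48 + 61 → 109
be(98) + 109 → 207
The encoded length is the sum of every internal node's weight: 28 + 48 + 61 + 109 + 207 = 453 bits.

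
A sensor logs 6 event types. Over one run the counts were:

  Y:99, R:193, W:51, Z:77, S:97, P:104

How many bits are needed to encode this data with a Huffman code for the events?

Greedily combine the two least-frequent nodes:
merge W(51) and Z(77): 128
merge S(97) and Y(99): 196
merge P(104) and 128: 232
merge R(193) and 196: 389
merge 232 and 389: 621
Total encoded bits = sum of merged weights = 128 + 196 + 232 + 389 + 621 = 1566.

1566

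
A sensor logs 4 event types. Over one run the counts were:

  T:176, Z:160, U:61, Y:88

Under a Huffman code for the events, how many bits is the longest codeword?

Merge the two lowest-weight nodes at each step:
combine U(61), Y(88) → 149
combine 149, Z(160) → 309
combine T(176), 309 → 485
The rarest symbols sit at the bottom; the longest codeword is 3 bits.

3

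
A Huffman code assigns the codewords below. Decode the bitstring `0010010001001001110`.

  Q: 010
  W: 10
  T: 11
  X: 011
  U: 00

UWQUWQXW

Read left to right; each codeword is recognised as soon as it completes (prefix code):
  00→U | 10→W | 010→Q | 00→U | 10→W | 010→Q | 011→X | 10→W
Decoded message: UWQUWQXW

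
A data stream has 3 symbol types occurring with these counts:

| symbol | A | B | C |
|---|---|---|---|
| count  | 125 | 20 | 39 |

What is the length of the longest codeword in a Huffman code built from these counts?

2

Merge the two lowest-weight nodes at each step:
merge B(20) and C(39): 59
merge 59 and A(125): 184
The first pair merged (B, C) ends up deepest, at depth 2.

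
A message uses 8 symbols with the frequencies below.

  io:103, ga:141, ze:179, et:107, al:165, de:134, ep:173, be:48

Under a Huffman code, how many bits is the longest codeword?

4

Merge the two lowest-weight nodes at each step:
merge be(48) and io(103): 151
merge et(107) and de(134): 241
merge ga(141) and 151: 292
merge al(165) and ep(173): 338
merge ze(179) and 241: 420
merge 292 and 338: 630
merge 420 and 630: 1050
Maximum depth reached is 4.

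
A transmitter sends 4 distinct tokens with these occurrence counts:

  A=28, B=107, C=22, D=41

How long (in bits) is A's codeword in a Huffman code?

Build the tree from the bottom:
merge C(22) and A(28): 50
merge D(41) and 50: 91
merge 91 and B(107): 198
The subtree containing A is merged 3 times, so code length = 3.

3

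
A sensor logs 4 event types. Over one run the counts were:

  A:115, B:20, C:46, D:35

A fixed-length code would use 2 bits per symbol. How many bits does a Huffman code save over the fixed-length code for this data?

60

Fixed-length: 2 bits × 216 symbols = 432 bits.
Huffman merges:
combine B(20), D(35) → 55
combine C(46), 55 → 101
combine 101, A(115) → 216
Huffman total = 55 + 101 + 216 = 372 bits.
Saving = 432 − 372 = 60 bits.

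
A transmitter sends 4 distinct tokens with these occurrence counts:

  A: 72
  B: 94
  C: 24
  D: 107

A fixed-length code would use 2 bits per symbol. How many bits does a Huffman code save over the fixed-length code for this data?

11

Fixed-length: 2 bits × 297 symbols = 594 bits.
Huffman merges:
C(24) + A(72) → 96
B(94) + 96 → 190
D(107) + 190 → 297
Huffman total = 96 + 190 + 297 = 583 bits.
Saving = 594 − 583 = 11 bits.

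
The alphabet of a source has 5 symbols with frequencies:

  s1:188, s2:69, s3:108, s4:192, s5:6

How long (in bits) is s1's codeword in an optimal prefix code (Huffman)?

2

Huffman merges, smallest pair first:
combine s5(6), s2(69) → 75
combine 75, s3(108) → 183
combine 183, s1(188) → 371
combine s4(192), 371 → 563
s1's leaf is at depth 2, giving a 2-bit codeword.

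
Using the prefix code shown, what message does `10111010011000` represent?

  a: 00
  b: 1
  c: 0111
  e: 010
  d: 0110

Read left to right; each codeword is recognised as soon as it completes (prefix code):
  1→b | 0111→c | 010→e | 0110→d | 00→a
Decoded message: bceda

bceda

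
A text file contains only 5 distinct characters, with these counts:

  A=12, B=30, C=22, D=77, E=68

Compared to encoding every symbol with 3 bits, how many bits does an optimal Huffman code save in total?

Fixed-length: 3 bits × 209 symbols = 627 bits.
Huffman merges:
merge A(12) and C(22): 34
merge B(30) and 34: 64
merge 64 and E(68): 132
merge D(77) and 132: 209
Huffman total = 34 + 64 + 132 + 209 = 439 bits.
Saving = 627 − 439 = 188 bits.

188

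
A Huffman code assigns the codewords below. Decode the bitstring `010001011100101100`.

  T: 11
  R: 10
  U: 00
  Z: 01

Read left to right; each codeword is recognised as soon as it completes (prefix code):
  01→Z | 00→U | 01→Z | 01→Z | 11→T | 00→U | 10→R | 11→T | 00→U
Decoded message: ZUZZTURTU

ZUZZTURTU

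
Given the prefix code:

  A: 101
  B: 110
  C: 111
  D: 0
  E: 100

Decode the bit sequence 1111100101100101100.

CBDAEAE

Read left to right; each codeword is recognised as soon as it completes (prefix code):
  111→C | 110→B | 0→D | 101→A | 100→E | 101→A | 100→E
Decoded message: CBDAEAE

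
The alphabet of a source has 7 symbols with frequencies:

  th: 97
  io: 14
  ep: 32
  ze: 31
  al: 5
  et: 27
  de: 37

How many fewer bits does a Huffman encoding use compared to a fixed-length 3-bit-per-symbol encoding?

129

Fixed-length: 3 bits × 243 symbols = 729 bits.
Huffman merges:
combine al(5), io(14) → 19
combine 19, et(27) → 46
combine ze(31), ep(32) → 63
combine de(37), 46 → 83
combine 63, 83 → 146
combine th(97), 146 → 243
Huffman total = 19 + 46 + 63 + 83 + 146 + 243 = 600 bits.
Saving = 729 − 600 = 129 bits.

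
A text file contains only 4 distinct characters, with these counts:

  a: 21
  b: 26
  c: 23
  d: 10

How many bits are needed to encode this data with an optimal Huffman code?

160

Build the Huffman tree bottom-up:
merge d(10) and a(21): 31
merge c(23) and b(26): 49
merge 31 and 49: 80
The encoded length is the sum of every internal node's weight: 31 + 49 + 80 = 160 bits.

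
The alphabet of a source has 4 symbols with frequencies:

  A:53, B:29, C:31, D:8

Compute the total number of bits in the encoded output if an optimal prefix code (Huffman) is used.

Greedily combine the two least-frequent nodes:
combine D(8), B(29) → 37
combine C(31), 37 → 68
combine A(53), 68 → 121
Each symbol's bit-cost is frequency × depth; summing gives 226 bits (equivalently 37 + 68 + 121).

226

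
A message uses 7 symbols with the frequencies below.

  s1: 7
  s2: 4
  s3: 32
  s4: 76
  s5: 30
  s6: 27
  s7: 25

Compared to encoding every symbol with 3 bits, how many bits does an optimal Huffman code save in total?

Fixed-length: 3 bits × 201 symbols = 603 bits.
Huffman merges:
merge s2(4) and s1(7): 11
merge 11 and s7(25): 36
merge s6(27) and s5(30): 57
merge s3(32) and 36: 68
merge 57 and 68: 125
merge s4(76) and 125: 201
Huffman total = 11 + 36 + 57 + 68 + 125 + 201 = 498 bits.
Saving = 603 − 498 = 105 bits.

105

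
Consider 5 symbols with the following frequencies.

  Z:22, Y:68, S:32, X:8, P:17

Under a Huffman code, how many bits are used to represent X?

Build the tree from the bottom:
combine X(8), P(17) → 25
combine Z(22), 25 → 47
combine S(32), 47 → 79
combine Y(68), 79 → 147
X sits 4 levels below the root, so its codeword is 4 bits.

4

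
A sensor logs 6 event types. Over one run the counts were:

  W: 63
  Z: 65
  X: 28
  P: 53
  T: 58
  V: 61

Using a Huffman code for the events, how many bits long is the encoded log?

Greedily combine the two least-frequent nodes:
X(28) + P(53) → 81
T(58) + V(61) → 119
W(63) + Z(65) → 128
81 + 119 → 200
128 + 200 → 328
The encoded length is the sum of every internal node's weight: 81 + 119 + 128 + 200 + 328 = 856 bits.

856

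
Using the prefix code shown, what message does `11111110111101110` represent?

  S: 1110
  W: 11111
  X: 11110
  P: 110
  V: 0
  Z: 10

WPXS

Read left to right; each codeword is recognised as soon as it completes (prefix code):
  11111→W | 110→P | 11110→X | 1110→S
Decoded message: WPXS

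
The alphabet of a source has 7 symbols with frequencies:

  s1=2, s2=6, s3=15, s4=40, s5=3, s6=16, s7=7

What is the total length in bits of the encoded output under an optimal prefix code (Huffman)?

Merge the two smallest weights repeatedly:
combine s1(2), s5(3) → 5
combine 5, s2(6) → 11
combine s7(7), 11 → 18
combine s3(15), s6(16) → 31
combine 18, 31 → 49
combine s4(40), 49 → 89
Total encoded bits = sum of merged weights = 5 + 11 + 18 + 31 + 49 + 89 = 203.

203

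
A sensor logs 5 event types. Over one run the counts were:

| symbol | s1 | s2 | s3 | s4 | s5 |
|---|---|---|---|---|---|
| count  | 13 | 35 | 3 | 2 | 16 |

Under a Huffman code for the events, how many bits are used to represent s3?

4

Build the tree from the bottom:
merge s4(2) and s3(3): 5
merge 5 and s1(13): 18
merge s5(16) and 18: 34
merge 34 and s2(35): 69
s3's leaf is at depth 4, giving a 4-bit codeword.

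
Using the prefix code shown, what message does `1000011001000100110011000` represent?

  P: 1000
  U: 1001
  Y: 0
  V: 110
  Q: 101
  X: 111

Read left to right; each codeword is recognised as soon as it completes (prefix code):
  1000→P | 0→Y | 110→V | 0→Y | 1000→P | 1001→U | 1001→U | 1000→P
Decoded message: PYVYPUUP

PYVYPUUP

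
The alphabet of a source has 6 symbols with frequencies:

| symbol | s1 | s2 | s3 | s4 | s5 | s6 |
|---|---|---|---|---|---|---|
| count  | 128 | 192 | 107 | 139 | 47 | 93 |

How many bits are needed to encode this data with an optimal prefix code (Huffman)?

1787

Greedily combine the two least-frequent nodes:
merge s5(47) and s6(93): 140
merge s3(107) and s1(128): 235
merge s4(139) and 140: 279
merge s2(192) and 235: 427
merge 279 and 427: 706
The encoded length is the sum of every internal node's weight: 140 + 235 + 279 + 427 + 706 = 1787 bits.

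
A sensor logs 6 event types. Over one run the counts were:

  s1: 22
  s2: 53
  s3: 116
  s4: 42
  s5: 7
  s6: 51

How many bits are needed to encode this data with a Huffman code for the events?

670

Merge the two smallest weights repeatedly:
merge s5(7) and s1(22): 29
merge 29 and s4(42): 71
merge s6(51) and s2(53): 104
merge 71 and 104: 175
merge s3(116) and 175: 291
Each symbol's bit-cost is frequency × depth; summing gives 670 bits (equivalently 29 + 71 + 104 + 175 + 291).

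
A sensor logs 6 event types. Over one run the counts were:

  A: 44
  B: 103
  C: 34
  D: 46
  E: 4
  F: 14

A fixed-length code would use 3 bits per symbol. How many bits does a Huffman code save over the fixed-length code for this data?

188

Fixed-length: 3 bits × 245 symbols = 735 bits.
Huffman merges:
combine E(4), F(14) → 18
combine 18, C(34) → 52
combine A(44), D(46) → 90
combine 52, 90 → 142
combine B(103), 142 → 245
Huffman total = 18 + 52 + 90 + 142 + 245 = 547 bits.
Saving = 735 − 547 = 188 bits.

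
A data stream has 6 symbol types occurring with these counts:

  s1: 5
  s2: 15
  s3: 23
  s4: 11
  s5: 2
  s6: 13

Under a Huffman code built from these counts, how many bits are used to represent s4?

3

Huffman merges, smallest pair first:
merge s5(2) and s1(5): 7
merge 7 and s4(11): 18
merge s6(13) and s2(15): 28
merge 18 and s3(23): 41
merge 28 and 41: 69
The subtree containing s4 is merged 3 times, so code length = 3.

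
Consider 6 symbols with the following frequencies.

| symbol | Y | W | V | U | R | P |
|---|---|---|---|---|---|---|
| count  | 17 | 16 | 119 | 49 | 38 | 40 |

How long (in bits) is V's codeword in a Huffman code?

Build the tree from the bottom:
merge W(16) and Y(17): 33
merge 33 and R(38): 71
merge P(40) and U(49): 89
merge 71 and 89: 160
merge V(119) and 160: 279
V is a child of the root — depth 1, so its codeword is a single bit.

1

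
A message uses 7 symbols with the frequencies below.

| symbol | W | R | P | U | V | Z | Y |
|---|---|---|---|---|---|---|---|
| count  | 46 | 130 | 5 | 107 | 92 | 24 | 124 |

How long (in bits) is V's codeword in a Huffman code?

Repeatedly merge the two smallest:
combine P(5), Z(24) → 29
combine 29, W(46) → 75
combine 75, V(92) → 167
combine U(107), Y(124) → 231
combine R(130), 167 → 297
combine 231, 297 → 528
V sits 3 levels below the root, so its codeword is 3 bits.

3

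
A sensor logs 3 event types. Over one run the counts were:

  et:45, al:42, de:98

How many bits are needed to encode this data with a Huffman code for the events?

Greedily combine the two least-frequent nodes:
combine al(42), et(45) → 87
combine 87, de(98) → 185
Total encoded bits = sum of merged weights = 87 + 185 = 272.

272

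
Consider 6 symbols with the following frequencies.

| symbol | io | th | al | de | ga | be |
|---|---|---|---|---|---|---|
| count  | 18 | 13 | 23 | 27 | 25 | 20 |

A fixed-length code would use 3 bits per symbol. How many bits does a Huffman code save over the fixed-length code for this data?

Fixed-length: 3 bits × 126 symbols = 378 bits.
Huffman merges:
combine th(13), io(18) → 31
combine be(20), al(23) → 43
combine ga(25), de(27) → 52
combine 31, 43 → 74
combine 52, 74 → 126
Huffman total = 31 + 43 + 52 + 74 + 126 = 326 bits.
Saving = 378 − 326 = 52 bits.

52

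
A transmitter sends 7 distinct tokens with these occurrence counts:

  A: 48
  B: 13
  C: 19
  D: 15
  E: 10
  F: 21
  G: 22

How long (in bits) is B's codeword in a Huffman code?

Repeatedly merge the two smallest:
merge E(10) and B(13): 23
merge D(15) and C(19): 34
merge F(21) and G(22): 43
merge 23 and 34: 57
merge 43 and A(48): 91
merge 57 and 91: 148
B's leaf is at depth 3, giving a 3-bit codeword.

3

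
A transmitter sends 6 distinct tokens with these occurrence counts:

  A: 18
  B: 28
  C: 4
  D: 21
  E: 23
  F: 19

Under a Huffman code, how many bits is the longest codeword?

3

Merge the two lowest-weight nodes at each step:
C(4) + A(18) → 22
F(19) + D(21) → 40
22 + E(23) → 45
B(28) + 40 → 68
45 + 68 → 113
The first pair merged (C, A) ends up deepest, at depth 3.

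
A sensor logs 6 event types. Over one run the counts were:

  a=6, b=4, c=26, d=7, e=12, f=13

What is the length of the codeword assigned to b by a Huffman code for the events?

4

Build the tree from the bottom:
merge b(4) and a(6): 10
merge d(7) and 10: 17
merge e(12) and f(13): 25
merge 17 and 25: 42
merge c(26) and 42: 68
The subtree containing b is merged 4 times, so code length = 4.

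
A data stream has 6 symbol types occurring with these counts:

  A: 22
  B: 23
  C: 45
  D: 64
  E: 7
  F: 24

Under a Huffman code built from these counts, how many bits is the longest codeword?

Merge the two lowest-weight nodes at each step:
merge E(7) and A(22): 29
merge B(23) and F(24): 47
merge 29 and C(45): 74
merge 47 and D(64): 111
merge 74 and 111: 185
The rarest symbols sit at the bottom; the longest codeword is 3 bits.

3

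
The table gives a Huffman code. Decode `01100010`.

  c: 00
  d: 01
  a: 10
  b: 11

daca

Read left to right; each codeword is recognised as soon as it completes (prefix code):
  01→d | 10→a | 00→c | 10→a
Decoded message: daca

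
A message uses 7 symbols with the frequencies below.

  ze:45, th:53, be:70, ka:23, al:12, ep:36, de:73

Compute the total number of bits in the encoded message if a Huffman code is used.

828

Build the Huffman tree bottom-up:
merge al(12) and ka(23): 35
merge 35 and ep(36): 71
merge ze(45) and th(53): 98
merge be(70) and 71: 141
merge de(73) and 98: 171
merge 141 and 171: 312
Each symbol's bit-cost is frequency × depth; summing gives 828 bits (equivalently 35 + 71 + 98 + 141 + 171 + 312).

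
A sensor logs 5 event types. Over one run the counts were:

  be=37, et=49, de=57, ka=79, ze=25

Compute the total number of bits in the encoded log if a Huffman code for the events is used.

Greedily combine the two least-frequent nodes:
combine ze(25), be(37) → 62
combine et(49), de(57) → 106
combine 62, ka(79) → 141
combine 106, 141 → 247
The encoded length is the sum of every internal node's weight: 62 + 106 + 141 + 247 = 556 bits.

556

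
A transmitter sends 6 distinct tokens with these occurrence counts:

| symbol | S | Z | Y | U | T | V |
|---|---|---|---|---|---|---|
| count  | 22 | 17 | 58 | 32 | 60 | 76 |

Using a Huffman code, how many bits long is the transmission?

640

Build the Huffman tree bottom-up:
Z(17) + S(22) → 39
U(32) + 39 → 71
Y(58) + T(60) → 118
71 + V(76) → 147
118 + 147 → 265
The encoded length is the sum of every internal node's weight: 39 + 71 + 118 + 147 + 265 = 640 bits.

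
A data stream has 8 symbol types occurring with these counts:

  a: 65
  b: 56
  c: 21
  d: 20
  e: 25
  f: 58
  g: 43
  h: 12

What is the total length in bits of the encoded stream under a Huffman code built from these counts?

855

Build the Huffman tree bottom-up:
merge h(12) and d(20): 32
merge c(21) and e(25): 46
merge 32 and g(43): 75
merge 46 and b(56): 102
merge f(58) and a(65): 123
merge 75 and 102: 177
merge 123 and 177: 300
Total encoded bits = sum of merged weights = 32 + 46 + 75 + 102 + 123 + 177 + 300 = 855.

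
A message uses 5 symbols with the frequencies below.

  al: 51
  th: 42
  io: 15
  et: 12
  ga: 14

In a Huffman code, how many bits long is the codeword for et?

Huffman merges, smallest pair first:
et(12) + ga(14) → 26
io(15) + 26 → 41
41 + th(42) → 83
al(51) + 83 → 134
et sits 4 levels below the root, so its codeword is 4 bits.

4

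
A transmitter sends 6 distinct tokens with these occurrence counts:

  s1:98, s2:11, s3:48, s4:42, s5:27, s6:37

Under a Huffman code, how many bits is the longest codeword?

Merge the two lowest-weight nodes at each step:
s2(11) + s5(27) → 38
s6(37) + 38 → 75
s4(42) + s3(48) → 90
75 + 90 → 165
s1(98) + 165 → 263
The first pair merged (s2, s5) ends up deepest, at depth 4.

4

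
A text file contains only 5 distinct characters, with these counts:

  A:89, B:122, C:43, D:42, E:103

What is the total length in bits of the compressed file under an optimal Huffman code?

883

Merge the two smallest weights repeatedly:
merge D(42) and C(43): 85
merge 85 and A(89): 174
merge E(103) and B(122): 225
merge 174 and 225: 399
The encoded length is the sum of every internal node's weight: 85 + 174 + 225 + 399 = 883 bits.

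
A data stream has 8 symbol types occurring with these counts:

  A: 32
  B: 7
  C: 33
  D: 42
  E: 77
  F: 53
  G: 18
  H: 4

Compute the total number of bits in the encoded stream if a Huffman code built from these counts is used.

Greedily combine the two least-frequent nodes:
merge H(4) and B(7): 11
merge 11 and G(18): 29
merge 29 and A(32): 61
merge C(33) and D(42): 75
merge F(53) and 61: 114
merge 75 and E(77): 152
merge 114 and 152: 266
Total encoded bits = sum of merged weights = 11 + 29 + 61 + 75 + 114 + 152 + 266 = 708.

708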